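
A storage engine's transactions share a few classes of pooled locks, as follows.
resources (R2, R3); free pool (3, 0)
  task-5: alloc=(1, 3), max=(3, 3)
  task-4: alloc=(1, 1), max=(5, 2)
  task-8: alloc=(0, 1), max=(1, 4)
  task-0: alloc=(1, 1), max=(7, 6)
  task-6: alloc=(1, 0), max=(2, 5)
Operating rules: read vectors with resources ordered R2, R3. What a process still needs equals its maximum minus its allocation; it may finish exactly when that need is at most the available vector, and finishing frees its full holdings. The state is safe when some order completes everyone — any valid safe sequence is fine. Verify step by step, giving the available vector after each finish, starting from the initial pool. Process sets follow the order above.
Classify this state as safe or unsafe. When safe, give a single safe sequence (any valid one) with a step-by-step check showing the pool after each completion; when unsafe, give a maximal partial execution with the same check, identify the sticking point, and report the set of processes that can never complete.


SAFE, for example via the order task-5, task-4, task-8, task-6, task-0.
Key observation: at task-4 the run first touches a limit — (4, 1) against (4, 3), exact on a resource it actually requests.
Check, step by step:
  pool = (3, 0)
  run task-5 (needs (2, 0), free (3, 0)); after release of (1, 3) the pool is (4, 3)
  run task-4 (needs (4, 1), free (4, 3)); after release of (1, 1) the pool is (5, 4)
  run task-8 (needs (1, 3), free (5, 4)); after release of (0, 1) the pool is (5, 5)
  run task-6 (needs (1, 5), free (5, 5)); after release of (1, 0) the pool is (6, 5)
  run task-0 (needs (6, 5), free (6, 5)); after release of (1, 1) the pool is (7, 6)


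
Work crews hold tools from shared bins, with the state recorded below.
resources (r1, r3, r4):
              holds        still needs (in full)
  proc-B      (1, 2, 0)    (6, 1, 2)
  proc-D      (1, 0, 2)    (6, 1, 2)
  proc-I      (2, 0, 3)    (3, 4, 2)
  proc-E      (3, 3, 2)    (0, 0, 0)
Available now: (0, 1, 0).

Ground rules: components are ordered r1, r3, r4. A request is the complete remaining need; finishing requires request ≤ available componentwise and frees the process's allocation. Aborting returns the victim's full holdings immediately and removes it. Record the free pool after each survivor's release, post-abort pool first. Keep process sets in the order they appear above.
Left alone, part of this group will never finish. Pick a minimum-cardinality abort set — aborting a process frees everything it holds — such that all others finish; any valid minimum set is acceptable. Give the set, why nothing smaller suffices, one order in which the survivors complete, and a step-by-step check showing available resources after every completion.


The answer: abort proc-B.
Key observation: before aborting proc-B, proc-D was permanently blocked — no order could ever run it; afterwards it completes at step 3.
No smaller set exists: with zero aborts the deadlock remains.
The survivors complete as proc-E, proc-I, proc-D. Check, step by step (starting from the post-abort pool):
  pool = (1, 3, 0)
  proc-E needs (0, 0, 0) <= (1, 3, 0) -> finishes; pool += (3, 3, 2) = (4, 6, 2)
  proc-I needs (3, 4, 2) <= (4, 6, 2) -> finishes; pool += (2, 0, 3) = (6, 6, 5)
  proc-D needs (6, 1, 2) <= (6, 6, 5) -> finishes; pool += (1, 0, 2) = (7, 6, 7)


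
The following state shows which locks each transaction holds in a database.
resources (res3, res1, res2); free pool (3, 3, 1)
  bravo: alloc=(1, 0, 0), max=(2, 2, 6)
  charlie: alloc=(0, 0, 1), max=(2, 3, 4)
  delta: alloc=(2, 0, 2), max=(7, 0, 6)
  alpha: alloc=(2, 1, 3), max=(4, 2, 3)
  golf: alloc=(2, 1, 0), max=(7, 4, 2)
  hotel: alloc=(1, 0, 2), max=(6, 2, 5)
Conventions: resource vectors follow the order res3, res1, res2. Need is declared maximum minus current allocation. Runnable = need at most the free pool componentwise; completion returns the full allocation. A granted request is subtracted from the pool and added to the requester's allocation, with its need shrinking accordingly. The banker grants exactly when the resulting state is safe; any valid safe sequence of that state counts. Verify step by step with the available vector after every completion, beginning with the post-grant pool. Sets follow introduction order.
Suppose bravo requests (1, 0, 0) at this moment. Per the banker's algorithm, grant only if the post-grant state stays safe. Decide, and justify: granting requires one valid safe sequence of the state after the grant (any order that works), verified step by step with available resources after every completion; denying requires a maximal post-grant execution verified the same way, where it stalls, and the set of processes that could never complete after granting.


DENY — the pretend-granted state is unsafe.
Key observation: after alpha, charlie the pool peaks at (4, 4, 5), and each blocked process is short somewhere: bravo on res2; delta on res3; golf on res3; hotel on res3.
After a pretend grant, a maximal execution: alpha, charlie — then nothing else fits. Check, step by step:
  pool = (2, 3, 1)
  alpha: need (2, 1, 0) fits (2, 3, 1); releases (2, 1, 3), pool now (4, 4, 4)
  charlie: need (2, 3, 3) fits (4, 4, 4); releases (0, 0, 1), pool now (4, 4, 5)
  bravo still needs (0, 2, 6) but only (4, 4, 5) is free — short on res2
  delta still needs (5, 0, 4) but only (4, 4, 5) is free — short on res3
  golf still needs (5, 3, 2) but only (4, 4, 5) is free — short on res3
  hotel still needs (5, 2, 3) but only (4, 4, 5) is free — short on res3
Had the request been granted, bravo, delta, golf and hotel could never finish.


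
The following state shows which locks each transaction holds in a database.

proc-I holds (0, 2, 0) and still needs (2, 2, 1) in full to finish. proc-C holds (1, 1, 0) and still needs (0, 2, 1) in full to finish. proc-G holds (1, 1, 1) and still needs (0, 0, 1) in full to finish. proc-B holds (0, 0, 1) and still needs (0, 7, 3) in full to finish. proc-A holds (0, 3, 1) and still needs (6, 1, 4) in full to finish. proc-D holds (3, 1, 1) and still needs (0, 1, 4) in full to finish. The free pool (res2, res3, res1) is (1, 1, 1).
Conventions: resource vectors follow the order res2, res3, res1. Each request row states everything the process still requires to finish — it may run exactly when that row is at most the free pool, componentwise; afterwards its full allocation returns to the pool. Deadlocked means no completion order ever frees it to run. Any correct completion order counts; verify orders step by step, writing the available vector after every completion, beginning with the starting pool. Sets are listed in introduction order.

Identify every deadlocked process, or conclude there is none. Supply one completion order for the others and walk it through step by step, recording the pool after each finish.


The deadlocked set is proc-B, proc-A and proc-D.
Key observation: once proc-G, proc-C, proc-I finish, the pool peaks at (3, 5, 2) — and every remaining process still needs more res1 than that.
A valid finishing order for the others: proc-G, proc-C, proc-I. Verifying each step:
  pool = (1, 1, 1)
  proc-G: need (0, 0, 1) fits (1, 1, 1); releases (1, 1, 1), pool now (2, 2, 2)
  proc-C: need (0, 2, 1) fits (2, 2, 2); releases (1, 1, 0), pool now (3, 3, 2)
  proc-I: need (2, 2, 1) fits (3, 3, 2); releases (0, 2, 0), pool now (3, 5, 2)
None of the blocked processes ever fits:
  proc-B still needs (0, 7, 3) but only (3, 5, 2) is free — short on res3 and res1
  proc-A still needs (6, 1, 4) but only (3, 5, 2) is free — short on res2 and res1
  proc-D still needs (0, 1, 4) but only (3, 5, 2) is free — short on res1


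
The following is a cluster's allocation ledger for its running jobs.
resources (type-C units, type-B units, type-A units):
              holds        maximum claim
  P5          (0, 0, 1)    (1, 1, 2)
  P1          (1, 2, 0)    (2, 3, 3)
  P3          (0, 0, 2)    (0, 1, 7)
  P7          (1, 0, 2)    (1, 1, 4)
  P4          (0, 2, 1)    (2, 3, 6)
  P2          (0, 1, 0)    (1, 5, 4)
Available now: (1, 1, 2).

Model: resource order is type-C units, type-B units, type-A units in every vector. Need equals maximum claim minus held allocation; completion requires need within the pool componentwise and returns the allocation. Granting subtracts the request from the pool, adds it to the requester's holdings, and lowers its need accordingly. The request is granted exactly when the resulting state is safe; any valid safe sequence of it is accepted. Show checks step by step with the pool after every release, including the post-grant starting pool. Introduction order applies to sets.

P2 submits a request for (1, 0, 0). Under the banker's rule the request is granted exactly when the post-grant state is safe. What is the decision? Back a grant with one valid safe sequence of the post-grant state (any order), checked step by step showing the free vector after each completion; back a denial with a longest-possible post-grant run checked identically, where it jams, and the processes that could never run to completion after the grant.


GRANT — the state after the grant stays safe, e.g. via P7, P1, P5, P4, P3, P2.
Key observation: post-grant, (0, 1, 2) remains, and an order beginning with P7 completes everyone.
Verifying the post-grant state step by step:
  pool = (0, 1, 2)
  run P7 (needs (0, 1, 2), free (0, 1, 2)); after release of (1, 0, 2) the pool is (1, 1, 4)
  run P1 (needs (1, 1, 3), free (1, 1, 4)); after release of (1, 2, 0) the pool is (2, 3, 4)
  run P5 (needs (1, 1, 1), free (2, 3, 4)); after release of (0, 0, 1) the pool is (2, 3, 5)
  run P4 (needs (2, 1, 5), free (2, 3, 5)); after release of (0, 2, 1) the pool is (2, 5, 6)
  run P3 (needs (0, 1, 5), free (2, 5, 6)); after release of (0, 0, 2) the pool is (2, 5, 8)
  run P2 (needs (0, 4, 4), free (2, 5, 8)); after release of (1, 1, 0) the pool is (3, 6, 8)


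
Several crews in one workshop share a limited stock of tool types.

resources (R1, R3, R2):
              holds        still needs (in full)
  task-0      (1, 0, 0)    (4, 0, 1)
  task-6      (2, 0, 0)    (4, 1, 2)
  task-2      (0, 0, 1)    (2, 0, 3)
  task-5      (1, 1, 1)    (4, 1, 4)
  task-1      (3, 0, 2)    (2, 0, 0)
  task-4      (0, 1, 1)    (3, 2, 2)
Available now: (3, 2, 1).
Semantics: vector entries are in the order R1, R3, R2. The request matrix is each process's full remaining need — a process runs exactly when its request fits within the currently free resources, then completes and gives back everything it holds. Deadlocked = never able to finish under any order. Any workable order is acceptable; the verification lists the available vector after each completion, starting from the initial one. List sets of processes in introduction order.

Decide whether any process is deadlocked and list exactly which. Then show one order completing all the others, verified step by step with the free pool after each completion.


Nothing here is deadlocked.
Key observation: the pool covers task-1 at once, and every later process fits after earlier releases.
One completion order for the rest: task-1, task-0, task-4, task-2, task-6, task-5. Verifying each step:
  pool = (3, 2, 1)
  task-1: need (2, 0, 0) fits (3, 2, 1); releases (3, 0, 2), pool now (6, 2, 3)
  task-0: need (4, 0, 1) fits (6, 2, 3); releases (1, 0, 0), pool now (7, 2, 3)
  task-4: need (3, 2, 2) fits (7, 2, 3); releases (0, 1, 1), pool now (7, 3, 4)
  task-2: need (2, 0, 3) fits (7, 3, 4); releases (0, 0, 1), pool now (7, 3, 5)
  task-6: need (4, 1, 2) fits (7, 3, 5); releases (2, 0, 0), pool now (9, 3, 5)
  task-5: need (4, 1, 4) fits (9, 3, 5); releases (1, 1, 1), pool now (10, 4, 6)


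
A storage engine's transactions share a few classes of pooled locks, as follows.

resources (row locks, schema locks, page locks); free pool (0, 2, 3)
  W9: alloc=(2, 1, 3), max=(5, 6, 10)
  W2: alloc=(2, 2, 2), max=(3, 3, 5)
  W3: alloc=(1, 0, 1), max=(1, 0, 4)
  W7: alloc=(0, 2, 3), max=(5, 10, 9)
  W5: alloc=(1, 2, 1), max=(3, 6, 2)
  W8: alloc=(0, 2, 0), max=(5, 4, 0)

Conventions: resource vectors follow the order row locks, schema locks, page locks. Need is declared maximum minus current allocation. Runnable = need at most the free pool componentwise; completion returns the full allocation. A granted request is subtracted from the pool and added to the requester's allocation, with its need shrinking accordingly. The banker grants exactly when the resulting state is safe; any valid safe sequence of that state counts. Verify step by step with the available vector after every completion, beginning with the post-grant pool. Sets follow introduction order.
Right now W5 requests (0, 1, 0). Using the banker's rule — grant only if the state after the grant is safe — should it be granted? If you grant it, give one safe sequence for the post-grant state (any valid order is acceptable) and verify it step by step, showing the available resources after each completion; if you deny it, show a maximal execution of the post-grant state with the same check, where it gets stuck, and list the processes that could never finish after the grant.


GRANT: granting preserves safety; a valid post-grant sequence is W3, W2, W5, W9, W8, W7.
Key observation: with (0, 1, 3) left after the transfer, W3 can run at once — the state stays safe.
Verifying the post-grant state step by step:
  pool = (0, 1, 3)
  W3: need (0, 0, 3) fits (0, 1, 3); releases (1, 0, 1), pool now (1, 1, 4)
  W2: need (1, 1, 3) fits (1, 1, 4); releases (2, 2, 2), pool now (3, 3, 6)
  W5: need (2, 3, 1) fits (3, 3, 6); releases (1, 3, 1), pool now (4, 6, 7)
  W9: need (3, 5, 7) fits (4, 6, 7); releases (2, 1, 3), pool now (6, 7, 10)
  W8: need (5, 2, 0) fits (6, 7, 10); releases (0, 2, 0), pool now (6, 9, 10)
  W7: need (5, 8, 6) fits (6, 9, 10); releases (0, 2, 3), pool now (6, 11, 13)


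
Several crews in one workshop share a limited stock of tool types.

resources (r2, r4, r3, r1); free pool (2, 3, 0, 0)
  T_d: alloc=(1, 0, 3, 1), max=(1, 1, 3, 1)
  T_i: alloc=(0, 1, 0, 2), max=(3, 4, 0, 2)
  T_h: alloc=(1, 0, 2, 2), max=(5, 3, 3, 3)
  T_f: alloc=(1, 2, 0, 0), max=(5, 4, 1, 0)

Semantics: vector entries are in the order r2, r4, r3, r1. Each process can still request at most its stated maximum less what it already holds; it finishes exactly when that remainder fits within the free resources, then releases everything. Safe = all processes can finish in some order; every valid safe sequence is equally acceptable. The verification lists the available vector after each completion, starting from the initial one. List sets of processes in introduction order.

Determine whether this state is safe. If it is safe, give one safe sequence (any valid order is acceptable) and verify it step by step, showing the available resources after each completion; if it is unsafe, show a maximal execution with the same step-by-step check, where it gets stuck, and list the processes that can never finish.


The state is UNSAFE.
Key observation: even finishing T_d, T_i leaves just (3, 4, 3, 3) free — too little r2 for any of the remaining processes.
The run T_d, T_i cannot be extended any further. Step-by-step check:
  pool = (2, 3, 0, 0)
  T_d: need (0, 1, 0, 0) fits (2, 3, 0, 0); releases (1, 0, 3, 1), pool now (3, 3, 3, 1)
  T_i: need (3, 3, 0, 0) fits (3, 3, 3, 1); releases (0, 1, 0, 2), pool now (3, 4, 3, 3)
  T_h still needs (4, 3, 1, 1) but only (3, 4, 3, 3) is free — short on r2
  T_f still needs (4, 2, 1, 0) but only (3, 4, 3, 3) is free — short on r2
Never able to finish: T_h and T_f.


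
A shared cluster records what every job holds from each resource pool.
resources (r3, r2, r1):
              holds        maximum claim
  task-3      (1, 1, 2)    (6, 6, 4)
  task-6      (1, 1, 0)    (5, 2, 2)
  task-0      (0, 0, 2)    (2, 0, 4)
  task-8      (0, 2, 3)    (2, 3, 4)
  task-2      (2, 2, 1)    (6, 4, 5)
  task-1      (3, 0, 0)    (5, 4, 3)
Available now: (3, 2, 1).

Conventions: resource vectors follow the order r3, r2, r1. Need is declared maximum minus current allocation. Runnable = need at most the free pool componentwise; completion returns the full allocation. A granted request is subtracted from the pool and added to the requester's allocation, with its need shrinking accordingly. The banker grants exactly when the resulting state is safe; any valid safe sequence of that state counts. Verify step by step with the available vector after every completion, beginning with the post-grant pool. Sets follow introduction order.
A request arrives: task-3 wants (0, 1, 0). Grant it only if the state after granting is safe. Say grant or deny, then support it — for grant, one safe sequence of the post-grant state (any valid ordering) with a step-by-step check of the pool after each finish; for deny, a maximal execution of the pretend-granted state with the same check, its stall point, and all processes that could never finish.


DENY — the pretend-granted state is unsafe.
Key observation: after task-8, task-0 the pool peaks at (3, 3, 6), and each blocked process is short somewhere: task-3 on r3, r2; task-6 on r3; task-2 on r3; task-1 on r2.
After a pretend grant, a maximal execution: task-8, task-0 — then nothing else fits. Step-by-step check:
  pool = (3, 1, 1)
  task-8 needs (2, 1, 1) <= (3, 1, 1) -> finishes; pool += (0, 2, 3) = (3, 3, 4)
  task-0 needs (2, 0, 2) <= (3, 3, 4) -> finishes; pool += (0, 0, 2) = (3, 3, 6)
  blocked: task-3 wants (5, 4, 2), pool (3, 3, 6) — not enough r3 and r2
  blocked: task-6 wants (4, 1, 2), pool (3, 3, 6) — not enough r3
  blocked: task-2 wants (4, 2, 4), pool (3, 3, 6) — not enough r3
  blocked: task-1 wants (2, 4, 3), pool (3, 3, 6) — not enough r2
Post-grant, the permanently blocked set is task-3, task-6, task-2 and task-1.


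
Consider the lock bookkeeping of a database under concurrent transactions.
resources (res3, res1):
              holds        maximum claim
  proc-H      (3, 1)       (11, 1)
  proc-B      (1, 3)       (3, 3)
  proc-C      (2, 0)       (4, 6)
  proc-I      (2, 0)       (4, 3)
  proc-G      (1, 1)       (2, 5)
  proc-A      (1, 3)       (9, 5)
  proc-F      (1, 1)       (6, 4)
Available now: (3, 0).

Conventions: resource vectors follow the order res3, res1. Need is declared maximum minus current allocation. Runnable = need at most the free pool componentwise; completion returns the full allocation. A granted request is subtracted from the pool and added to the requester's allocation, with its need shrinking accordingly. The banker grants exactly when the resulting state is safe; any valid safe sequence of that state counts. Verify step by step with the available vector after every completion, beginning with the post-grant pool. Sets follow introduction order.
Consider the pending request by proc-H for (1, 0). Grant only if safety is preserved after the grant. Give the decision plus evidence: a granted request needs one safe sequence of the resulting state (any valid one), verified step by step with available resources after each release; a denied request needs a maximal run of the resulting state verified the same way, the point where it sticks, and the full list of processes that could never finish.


GRANT: granting preserves safety; a valid post-grant sequence is proc-B, proc-I, proc-F, proc-G, proc-H, proc-A, proc-C.
Key observation: post-grant, (2, 0) remains, and an order beginning with proc-B completes everyone.
Check on the post-grant state, step by step:
  pool = (2, 0)
  proc-B needs (2, 0) <= (2, 0) -> finishes; pool += (1, 3) = (3, 3)
  proc-I needs (2, 3) <= (3, 3) -> finishes; pool += (2, 0) = (5, 3)
  proc-F needs (5, 3) <= (5, 3) -> finishes; pool += (1, 1) = (6, 4)
  proc-G needs (1, 4) <= (6, 4) -> finishes; pool += (1, 1) = (7, 5)
  proc-H needs (7, 0) <= (7, 5) -> finishes; pool += (4, 1) = (11, 6)
  proc-A needs (8, 2) <= (11, 6) -> finishes; pool += (1, 3) = (12, 9)
  proc-C needs (2, 6) <= (12, 9) -> finishes; pool += (2, 0) = (14, 9)


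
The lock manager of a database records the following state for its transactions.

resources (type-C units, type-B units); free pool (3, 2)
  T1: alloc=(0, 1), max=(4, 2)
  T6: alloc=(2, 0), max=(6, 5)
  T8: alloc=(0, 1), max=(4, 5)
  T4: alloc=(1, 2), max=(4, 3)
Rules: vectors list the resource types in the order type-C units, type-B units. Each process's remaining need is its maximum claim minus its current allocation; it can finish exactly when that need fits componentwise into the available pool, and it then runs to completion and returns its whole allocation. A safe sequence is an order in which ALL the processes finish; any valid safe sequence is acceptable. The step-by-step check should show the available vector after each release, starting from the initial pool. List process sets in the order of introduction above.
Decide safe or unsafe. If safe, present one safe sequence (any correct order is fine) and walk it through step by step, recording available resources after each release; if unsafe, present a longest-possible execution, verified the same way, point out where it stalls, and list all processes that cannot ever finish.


SAFE. One safe sequence: T4, T1, T6, T8.
Key observation: at T4 the run first touches a limit — (3, 1) against (3, 2), exact on a resource it actually requests.
Step-by-step check:
  pool = (3, 2)
  T4: need (3, 1) fits (3, 2); releases (1, 2), pool now (4, 4)
  T1: need (4, 1) fits (4, 4); releases (0, 1), pool now (4, 5)
  T6: need (4, 5) fits (4, 5); releases (2, 0), pool now (6, 5)
  T8: need (4, 4) fits (6, 5); releases (0, 1), pool now (6, 6)


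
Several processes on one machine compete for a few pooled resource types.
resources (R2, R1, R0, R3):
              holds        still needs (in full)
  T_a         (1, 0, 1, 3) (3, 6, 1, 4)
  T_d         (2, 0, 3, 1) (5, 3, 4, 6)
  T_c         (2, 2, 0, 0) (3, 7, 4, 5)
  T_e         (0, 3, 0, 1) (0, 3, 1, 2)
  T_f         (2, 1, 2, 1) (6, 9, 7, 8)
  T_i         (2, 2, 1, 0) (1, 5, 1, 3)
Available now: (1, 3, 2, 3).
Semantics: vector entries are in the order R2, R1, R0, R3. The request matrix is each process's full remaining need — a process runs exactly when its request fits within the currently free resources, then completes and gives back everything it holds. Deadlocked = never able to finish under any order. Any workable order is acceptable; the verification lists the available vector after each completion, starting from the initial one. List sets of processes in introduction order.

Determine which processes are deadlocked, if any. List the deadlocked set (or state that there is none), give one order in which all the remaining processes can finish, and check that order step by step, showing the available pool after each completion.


The deadlocked set is empty.
Key observation: T_e leads a chain of completions in which each release enables another process.
One completion order for the rest: T_e, T_i, T_a, T_c, T_d, T_f. Check, step by step:
  pool = (1, 3, 2, 3)
  T_e: need (0, 3, 1, 2) fits (1, 3, 2, 3); releases (0, 3, 0, 1), pool now (1, 6, 2, 4)
  T_i: need (1, 5, 1, 3) fits (1, 6, 2, 4); releases (2, 2, 1, 0), pool now (3, 8, 3, 4)
  T_a: need (3, 6, 1, 4) fits (3, 8, 3, 4); releases (1, 0, 1, 3), pool now (4, 8, 4, 7)
  T_c: need (3, 7, 4, 5) fits (4, 8, 4, 7); releases (2, 2, 0, 0), pool now (6, 10, 4, 7)
  T_d: need (5, 3, 4, 6) fits (6, 10, 4, 7); releases (2, 0, 3, 1), pool now (8, 10, 7, 8)
  T_f: need (6, 9, 7, 8) fits (8, 10, 7, 8); releases (2, 1, 2, 1), pool now (10, 11, 9, 9)


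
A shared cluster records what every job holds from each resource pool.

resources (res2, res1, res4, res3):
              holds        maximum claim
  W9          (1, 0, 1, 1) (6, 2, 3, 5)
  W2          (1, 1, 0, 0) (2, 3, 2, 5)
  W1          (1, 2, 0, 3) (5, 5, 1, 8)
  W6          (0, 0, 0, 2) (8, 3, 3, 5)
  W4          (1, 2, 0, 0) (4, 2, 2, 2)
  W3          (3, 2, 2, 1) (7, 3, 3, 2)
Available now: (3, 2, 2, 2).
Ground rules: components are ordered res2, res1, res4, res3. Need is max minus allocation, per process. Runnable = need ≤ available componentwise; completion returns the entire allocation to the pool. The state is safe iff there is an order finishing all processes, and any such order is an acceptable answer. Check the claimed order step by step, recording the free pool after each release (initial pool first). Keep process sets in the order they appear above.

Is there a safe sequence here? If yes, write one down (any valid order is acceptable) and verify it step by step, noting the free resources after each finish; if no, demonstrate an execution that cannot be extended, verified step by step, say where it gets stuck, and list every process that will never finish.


The state is UNSAFE.
Key observation: after W4, W3 the pool peaks at (7, 6, 4, 3), and each blocked process is short somewhere: W9 on res3; W2 on res3; W1 on res3; W6 on res2.
Going as far as possible: W4, W3; after that, nothing fits. Step-by-step check:
  pool = (3, 2, 2, 2)
  W4 needs (3, 0, 2, 2) <= (3, 2, 2, 2) -> finishes; pool += (1, 2, 0, 0) = (4, 4, 2, 2)
  W3 needs (4, 1, 1, 1) <= (4, 4, 2, 2) -> finishes; pool += (3, 2, 2, 1) = (7, 6, 4, 3)
  W9 still needs (5, 2, 2, 4) but only (7, 6, 4, 3) is free — short on res3
  W2 still needs (1, 2, 2, 5) but only (7, 6, 4, 3) is free — short on res3
  W1 still needs (4, 3, 1, 5) but only (7, 6, 4, 3) is free — short on res3
  W6 still needs (8, 3, 3, 3) but only (7, 6, 4, 3) is free — short on res2
Never able to finish: W9, W2, W1 and W6.


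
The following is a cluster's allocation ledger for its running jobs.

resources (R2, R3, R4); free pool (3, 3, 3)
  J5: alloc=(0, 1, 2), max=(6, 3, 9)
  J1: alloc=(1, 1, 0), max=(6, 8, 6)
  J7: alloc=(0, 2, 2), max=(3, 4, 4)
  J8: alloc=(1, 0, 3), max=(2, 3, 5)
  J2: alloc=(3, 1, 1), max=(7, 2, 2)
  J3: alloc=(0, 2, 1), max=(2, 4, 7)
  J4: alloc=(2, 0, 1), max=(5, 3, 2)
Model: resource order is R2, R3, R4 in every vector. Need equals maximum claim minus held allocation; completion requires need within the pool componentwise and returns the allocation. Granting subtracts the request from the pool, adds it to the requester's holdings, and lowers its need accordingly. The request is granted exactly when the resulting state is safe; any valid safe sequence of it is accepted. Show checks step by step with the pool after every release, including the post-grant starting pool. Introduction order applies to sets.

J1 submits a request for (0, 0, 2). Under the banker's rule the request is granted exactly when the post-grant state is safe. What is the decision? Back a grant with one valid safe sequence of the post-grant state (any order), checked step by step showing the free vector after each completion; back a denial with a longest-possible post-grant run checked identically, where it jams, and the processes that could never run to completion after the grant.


GRANT. The post-grant state is safe; one safe sequence: J4, J8, J7, J2, J3, J5, J1.
Key observation: with (3, 3, 1) left after the transfer, J4 can run at once — the state stays safe.
Step-by-step check of the post-grant state:
  pool = (3, 3, 1)
  J4: need (3, 3, 1) fits (3, 3, 1); releases (2, 0, 1), pool now (5, 3, 2)
  J8: need (1, 3, 2) fits (5, 3, 2); releases (1, 0, 3), pool now (6, 3, 5)
  J7: need (3, 2, 2) fits (6, 3, 5); releases (0, 2, 2), pool now (6, 5, 7)
  J2: need (4, 1, 1) fits (6, 5, 7); releases (3, 1, 1), pool now (9, 6, 8)
  J3: need (2, 2, 6) fits (9, 6, 8); releases (0, 2, 1), pool now (9, 8, 9)
  J5: need (6, 2, 7) fits (9, 8, 9); releases (0, 1, 2), pool now (9, 9, 11)
  J1: need (5, 7, 4) fits (9, 9, 11); releases (1, 1, 2), pool now (10, 10, 13)


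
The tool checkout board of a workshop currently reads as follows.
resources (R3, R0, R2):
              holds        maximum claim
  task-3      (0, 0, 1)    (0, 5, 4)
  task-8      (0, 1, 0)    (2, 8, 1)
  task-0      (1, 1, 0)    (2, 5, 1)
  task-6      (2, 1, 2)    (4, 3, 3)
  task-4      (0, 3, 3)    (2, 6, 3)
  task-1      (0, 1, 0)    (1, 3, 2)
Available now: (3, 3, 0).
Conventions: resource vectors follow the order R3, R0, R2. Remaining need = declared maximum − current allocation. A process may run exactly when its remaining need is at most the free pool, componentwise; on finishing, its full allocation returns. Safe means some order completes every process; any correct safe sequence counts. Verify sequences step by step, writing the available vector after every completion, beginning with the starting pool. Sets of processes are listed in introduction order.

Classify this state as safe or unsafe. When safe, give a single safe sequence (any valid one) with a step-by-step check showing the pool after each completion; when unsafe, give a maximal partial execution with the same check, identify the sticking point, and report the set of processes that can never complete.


The state is SAFE; one workable sequence: task-4, task-0, task-6, task-3, task-1, task-8.
Key observation: task-4 marks the first exact bind of the order: its need (2, 3, 0) fits the free (3, 3, 0) with zero slack on a requested resource.
Step-by-step check:
  pool = (3, 3, 0)
  run task-4 (needs (2, 3, 0), free (3, 3, 0)); after release of (0, 3, 3) the pool is (3, 6, 3)
  run task-0 (needs (1, 4, 1), free (3, 6, 3)); after release of (1, 1, 0) the pool is (4, 7, 3)
  run task-6 (needs (2, 2, 1), free (4, 7, 3)); after release of (2, 1, 2) the pool is (6, 8, 5)
  run task-3 (needs (0, 5, 3), free (6, 8, 5)); after release of (0, 0, 1) the pool is (6, 8, 6)
  run task-1 (needs (1, 2, 2), free (6, 8, 6)); after release of (0, 1, 0) the pool is (6, 9, 6)
  run task-8 (needs (2, 7, 1), free (6, 9, 6)); after release of (0, 1, 0) the pool is (6, 10, 6)


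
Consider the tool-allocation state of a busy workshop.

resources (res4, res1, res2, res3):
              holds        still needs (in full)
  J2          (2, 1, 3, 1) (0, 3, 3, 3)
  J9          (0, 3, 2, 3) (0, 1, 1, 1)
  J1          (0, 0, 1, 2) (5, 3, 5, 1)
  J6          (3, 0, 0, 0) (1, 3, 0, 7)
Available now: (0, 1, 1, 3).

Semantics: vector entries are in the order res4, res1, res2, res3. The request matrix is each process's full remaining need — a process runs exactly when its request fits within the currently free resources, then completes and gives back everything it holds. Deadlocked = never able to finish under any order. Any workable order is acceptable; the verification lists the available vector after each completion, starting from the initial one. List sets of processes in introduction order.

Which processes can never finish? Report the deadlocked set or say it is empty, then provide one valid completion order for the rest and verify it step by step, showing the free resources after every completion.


No process is deadlocked.
Key observation: the pool covers J9 at once, and every later process fits after earlier releases.
One completion order for the rest: J9, J2, J6, J1. Walking it through:
  pool = (0, 1, 1, 3)
  run J9 (needs (0, 1, 1, 1), free (0, 1, 1, 3)); after release of (0, 3, 2, 3) the pool is (0, 4, 3, 6)
  run J2 (needs (0, 3, 3, 3), free (0, 4, 3, 6)); after release of (2, 1, 3, 1) the pool is (2, 5, 6, 7)
  run J6 (needs (1, 3, 0, 7), free (2, 5, 6, 7)); after release of (3, 0, 0, 0) the pool is (5, 5, 6, 7)
  run J1 (needs (5, 3, 5, 1), free (5, 5, 6, 7)); after release of (0, 0, 1, 2) the pool is (5, 5, 7, 9)


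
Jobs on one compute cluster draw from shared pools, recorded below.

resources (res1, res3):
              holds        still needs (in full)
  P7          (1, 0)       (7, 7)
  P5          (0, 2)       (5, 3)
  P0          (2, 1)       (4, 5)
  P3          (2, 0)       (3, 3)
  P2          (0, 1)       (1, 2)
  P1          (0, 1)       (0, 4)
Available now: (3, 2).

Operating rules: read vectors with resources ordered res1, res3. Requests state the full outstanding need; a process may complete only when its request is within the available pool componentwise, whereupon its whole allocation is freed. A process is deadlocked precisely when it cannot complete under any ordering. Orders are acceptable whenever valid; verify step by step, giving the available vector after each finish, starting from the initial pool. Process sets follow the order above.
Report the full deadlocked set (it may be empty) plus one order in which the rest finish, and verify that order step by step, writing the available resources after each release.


The deadlocked set is empty.
Key observation: beginning at P2, releases accumulate fast enough that every process eventually fits.
The rest can finish in the order P2, P3, P5, P0, P1, P7. Verifying each step:
  pool = (3, 2)
  P2: need (1, 2) fits (3, 2); releases (0, 1), pool now (3, 3)
  P3: need (3, 3) fits (3, 3); releases (2, 0), pool now (5, 3)
  P5: need (5, 3) fits (5, 3); releases (0, 2), pool now (5, 5)
  P0: need (4, 5) fits (5, 5); releases (2, 1), pool now (7, 6)
  P1: need (0, 4) fits (7, 6); releases (0, 1), pool now (7, 7)
  P7: need (7, 7) fits (7, 7); releases (1, 0), pool now (8, 7)


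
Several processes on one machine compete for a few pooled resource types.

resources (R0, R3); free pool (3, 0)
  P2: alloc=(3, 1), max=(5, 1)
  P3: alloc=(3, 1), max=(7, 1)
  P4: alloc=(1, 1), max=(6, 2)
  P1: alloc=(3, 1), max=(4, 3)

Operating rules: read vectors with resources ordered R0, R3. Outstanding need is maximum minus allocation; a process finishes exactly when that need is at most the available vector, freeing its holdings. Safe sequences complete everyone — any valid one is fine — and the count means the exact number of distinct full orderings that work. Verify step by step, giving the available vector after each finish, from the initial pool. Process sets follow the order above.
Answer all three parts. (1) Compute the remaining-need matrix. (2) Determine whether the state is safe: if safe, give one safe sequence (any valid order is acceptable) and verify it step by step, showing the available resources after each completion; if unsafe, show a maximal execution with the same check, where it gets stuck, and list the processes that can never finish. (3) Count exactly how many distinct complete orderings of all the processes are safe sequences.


(1) Need matrix, components ordered R0, R3:
  P2: (2, 0)
  P3: (4, 0)
  P4: (5, 1)
  P1: (1, 2)
(2) The state is SAFE; one workable sequence: P2, P4, P3, P1.
Key observation: reading the order forward, P4 is the first process whose need (5, 1) meets the free pool (6, 1) exactly on a resource it requests.
Verifying each step:
  pool = (3, 0)
  run P2 (needs (2, 0), free (3, 0)); after release of (3, 1) the pool is (6, 1)
  run P4 (needs (5, 1), free (6, 1)); after release of (1, 1) the pool is (7, 2)
  run P3 (needs (4, 0), free (7, 2)); after release of (3, 1) the pool is (10, 3)
  run P1 (needs (1, 2), free (10, 3)); after release of (3, 1) the pool is (13, 4)
(3) Precisely 4 of the possible complete orderings are safe sequences.


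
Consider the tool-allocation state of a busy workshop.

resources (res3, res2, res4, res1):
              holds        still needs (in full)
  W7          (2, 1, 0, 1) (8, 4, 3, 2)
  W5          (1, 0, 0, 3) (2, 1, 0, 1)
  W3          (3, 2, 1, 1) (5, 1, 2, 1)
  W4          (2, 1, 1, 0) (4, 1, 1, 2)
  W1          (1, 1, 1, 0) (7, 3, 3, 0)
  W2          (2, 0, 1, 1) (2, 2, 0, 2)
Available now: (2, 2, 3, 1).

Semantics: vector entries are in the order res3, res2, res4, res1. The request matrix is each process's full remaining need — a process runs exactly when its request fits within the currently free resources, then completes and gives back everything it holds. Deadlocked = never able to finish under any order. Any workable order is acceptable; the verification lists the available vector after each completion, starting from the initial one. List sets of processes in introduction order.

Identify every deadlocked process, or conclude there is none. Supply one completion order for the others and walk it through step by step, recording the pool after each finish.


The deadlocked set is empty.
Key observation: the pool covers W5 at once, and every later process fits after earlier releases.
The rest can finish in the order W5, W2, W3, W7, W4, W1. Step-by-step check:
  pool = (2, 2, 3, 1)
  W5: need (2, 1, 0, 1) fits (2, 2, 3, 1); releases (1, 0, 0, 3), pool now (3, 2, 3, 4)
  W2: need (2, 2, 0, 2) fits (3, 2, 3, 4); releases (2, 0, 1, 1), pool now (5, 2, 4, 5)
  W3: need (5, 1, 2, 1) fits (5, 2, 4, 5); releases (3, 2, 1, 1), pool now (8, 4, 5, 6)
  W7: need (8, 4, 3, 2) fits (8, 4, 5, 6); releases (2, 1, 0, 1), pool now (10, 5, 5, 7)
  W4: need (4, 1, 1, 2) fits (10, 5, 5, 7); releases (2, 1, 1, 0), pool now (12, 6, 6, 7)
  W1: need (7, 3, 3, 0) fits (12, 6, 6, 7); releases (1, 1, 1, 0), pool now (13, 7, 7, 7)


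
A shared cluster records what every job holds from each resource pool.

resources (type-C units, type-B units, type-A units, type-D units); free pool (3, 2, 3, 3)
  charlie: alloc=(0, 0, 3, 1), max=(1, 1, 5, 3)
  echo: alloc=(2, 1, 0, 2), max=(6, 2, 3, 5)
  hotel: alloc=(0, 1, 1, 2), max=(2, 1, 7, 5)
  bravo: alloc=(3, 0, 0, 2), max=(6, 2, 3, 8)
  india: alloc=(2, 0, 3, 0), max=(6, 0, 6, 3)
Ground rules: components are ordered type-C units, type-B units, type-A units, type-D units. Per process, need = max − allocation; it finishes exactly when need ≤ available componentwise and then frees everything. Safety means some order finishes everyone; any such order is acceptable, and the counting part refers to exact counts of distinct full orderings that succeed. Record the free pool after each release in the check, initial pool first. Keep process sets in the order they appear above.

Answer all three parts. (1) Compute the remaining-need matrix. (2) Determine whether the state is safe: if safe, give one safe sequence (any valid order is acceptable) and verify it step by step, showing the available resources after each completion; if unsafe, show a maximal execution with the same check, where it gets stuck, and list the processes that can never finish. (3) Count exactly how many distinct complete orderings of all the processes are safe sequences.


(1) Remaining need (order type-C units, type-B units, type-A units, type-D units):
  charlie: (1, 1, 2, 2)
  echo: (4, 1, 3, 3)
  hotel: (2, 0, 6, 3)
  bravo: (3, 2, 3, 6)
  india: (4, 0, 3, 3)
(2) SAFE. One safe sequence: charlie, hotel, bravo, echo, india.
Key observation: the first exact fit in this order is hotel — it needs (2, 0, 6, 3) with (3, 2, 6, 4) free, meeting a requested resource to the last unit.
Verifying each step:
  pool = (3, 2, 3, 3)
  charlie needs (1, 1, 2, 2) <= (3, 2, 3, 3) -> finishes; pool += (0, 0, 3, 1) = (3, 2, 6, 4)
  hotel needs (2, 0, 6, 3) <= (3, 2, 6, 4) -> finishes; pool += (0, 1, 1, 2) = (3, 3, 7, 6)
  bravo needs (3, 2, 3, 6) <= (3, 3, 7, 6) -> finishes; pool += (3, 0, 0, 2) = (6, 3, 7, 8)
  echo needs (4, 1, 3, 3) <= (6, 3, 7, 8) -> finishes; pool += (2, 1, 0, 2) = (8, 4, 7, 10)
  india needs (4, 0, 3, 3) <= (8, 4, 7, 10) -> finishes; pool += (2, 0, 3, 0) = (10, 4, 10, 10)
(3) Exactly 2 of the possible complete orderings are safe sequences.


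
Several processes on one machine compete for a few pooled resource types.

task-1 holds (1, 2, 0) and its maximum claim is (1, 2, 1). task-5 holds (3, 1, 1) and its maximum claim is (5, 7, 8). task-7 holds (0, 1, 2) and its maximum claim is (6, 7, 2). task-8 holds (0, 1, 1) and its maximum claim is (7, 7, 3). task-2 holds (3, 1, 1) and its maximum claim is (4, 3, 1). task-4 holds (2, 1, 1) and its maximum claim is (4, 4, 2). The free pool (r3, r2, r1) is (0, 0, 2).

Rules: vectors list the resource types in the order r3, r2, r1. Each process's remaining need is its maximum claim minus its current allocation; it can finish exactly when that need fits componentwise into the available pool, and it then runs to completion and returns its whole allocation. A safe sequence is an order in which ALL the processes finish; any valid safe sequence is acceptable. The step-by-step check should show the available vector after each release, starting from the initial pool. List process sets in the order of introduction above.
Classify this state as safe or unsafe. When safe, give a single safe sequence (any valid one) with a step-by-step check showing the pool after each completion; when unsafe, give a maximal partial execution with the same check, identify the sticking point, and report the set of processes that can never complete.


UNSAFE.
Key observation: even finishing task-1, task-2, task-4 leaves just (6, 4, 4) free — too little r2 for any of the remaining processes.
A maximal execution: task-1, task-2, task-4 — then nothing else fits. Verifying each step:
  pool = (0, 0, 2)
  task-1: need (0, 0, 1) fits (0, 0, 2); releases (1, 2, 0), pool now (1, 2, 2)
  task-2: need (1, 2, 0) fits (1, 2, 2); releases (3, 1, 1), pool now (4, 3, 3)
  task-4: need (2, 3, 1) fits (4, 3, 3); releases (2, 1, 1), pool now (6, 4, 4)
  task-5 still needs (2, 6, 7) but only (6, 4, 4) is free — short on r2 and r1
  task-7 still needs (6, 6, 0) but only (6, 4, 4) is free — short on r2
  task-8 still needs (7, 6, 2) but only (6, 4, 4) is free — short on r3 and r2
Processes that can never finish: task-5, task-7 and task-8.
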